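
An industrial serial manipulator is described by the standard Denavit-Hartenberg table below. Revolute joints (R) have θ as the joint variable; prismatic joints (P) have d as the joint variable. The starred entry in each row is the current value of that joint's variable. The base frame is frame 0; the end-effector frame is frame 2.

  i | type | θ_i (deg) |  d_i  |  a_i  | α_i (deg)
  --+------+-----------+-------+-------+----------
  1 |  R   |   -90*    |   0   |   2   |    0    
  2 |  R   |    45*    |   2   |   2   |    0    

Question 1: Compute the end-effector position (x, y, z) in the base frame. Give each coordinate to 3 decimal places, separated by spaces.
1.414 -3.414 2.000

after link 1: o_1 = (0.0000, -2.0000, 0.0000)
after link 2: o_2 = (1.4142, -3.4142, 2.0000)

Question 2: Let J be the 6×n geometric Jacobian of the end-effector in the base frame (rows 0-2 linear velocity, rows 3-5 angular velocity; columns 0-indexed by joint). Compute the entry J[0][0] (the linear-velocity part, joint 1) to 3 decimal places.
3.414

axis z_0 = ẑ; lever o_n−o_0 = (1.4142,-3.4142,2.0000)
cross product → J_v[:, 0] = (3.4142,1.4142,-0.0000)
J_ω[:, 0] = z_0
entry J[0][0] = 3.4142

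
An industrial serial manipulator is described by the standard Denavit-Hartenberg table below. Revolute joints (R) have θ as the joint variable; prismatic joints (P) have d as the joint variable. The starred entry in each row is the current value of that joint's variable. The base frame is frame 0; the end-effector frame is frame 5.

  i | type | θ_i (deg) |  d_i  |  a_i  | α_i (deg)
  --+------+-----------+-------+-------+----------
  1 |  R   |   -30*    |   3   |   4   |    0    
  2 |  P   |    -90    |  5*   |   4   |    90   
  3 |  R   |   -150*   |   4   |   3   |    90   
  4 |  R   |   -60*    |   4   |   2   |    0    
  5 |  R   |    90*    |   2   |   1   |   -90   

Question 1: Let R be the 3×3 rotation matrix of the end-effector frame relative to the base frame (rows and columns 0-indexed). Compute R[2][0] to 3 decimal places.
End-effector x-axis (col 0 of R) = (-0.0580,0.8995,-0.4330)
R[2][0] = -0.4330

-0.433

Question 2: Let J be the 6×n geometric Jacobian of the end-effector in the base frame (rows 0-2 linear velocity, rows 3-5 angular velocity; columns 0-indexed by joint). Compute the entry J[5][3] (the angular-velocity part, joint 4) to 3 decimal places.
0.866

axis z_3 = (0.2500,0.4330,0.8660); lever o_n−o_3 = (3.3750,3.3816,4.2631)
cross product → J_v[:, 3] = (-1.0825,1.8571,-0.6160)
J_ω[:, 3] = z_3
entry J[5][3] = 0.8660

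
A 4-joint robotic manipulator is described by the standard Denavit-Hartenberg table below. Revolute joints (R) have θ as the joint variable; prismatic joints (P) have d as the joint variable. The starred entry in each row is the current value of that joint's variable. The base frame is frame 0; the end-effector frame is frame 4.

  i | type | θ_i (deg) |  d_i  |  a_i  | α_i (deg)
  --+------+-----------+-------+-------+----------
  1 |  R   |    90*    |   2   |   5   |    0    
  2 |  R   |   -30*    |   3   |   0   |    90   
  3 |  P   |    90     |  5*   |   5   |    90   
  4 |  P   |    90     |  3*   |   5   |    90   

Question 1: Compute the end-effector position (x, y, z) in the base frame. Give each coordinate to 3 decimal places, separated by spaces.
after link 1: o_1 = (0.0000, 5.0000, 2.0000)
after link 2: o_2 = (0.0000, 5.0000, 5.0000)
after link 3: o_3 = (4.3301, 2.5000, 10.0000)
after link 4: o_4 = (10.1603, 2.5981, 10.0000)

10.160 2.598 10.000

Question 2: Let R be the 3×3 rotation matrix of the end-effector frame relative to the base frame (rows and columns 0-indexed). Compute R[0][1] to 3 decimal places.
End-effector y-axis (col 1 of R) = (0.5000,0.8660,-0.0000)
R[0][1] = 0.5000

0.500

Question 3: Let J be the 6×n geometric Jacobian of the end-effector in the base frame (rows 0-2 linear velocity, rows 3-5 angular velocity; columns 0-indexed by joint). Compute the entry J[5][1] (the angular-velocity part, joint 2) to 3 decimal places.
1.000

axis z_1 = (0.0000,0.0000,1.0000); lever o_n−o_1 = (10.1603,-2.4019,8.0000)
cross product → J_v[:, 1] = (2.4019,10.1603,-0.0000)
J_ω[:, 1] = z_1
entry J[5][1] = 1.0000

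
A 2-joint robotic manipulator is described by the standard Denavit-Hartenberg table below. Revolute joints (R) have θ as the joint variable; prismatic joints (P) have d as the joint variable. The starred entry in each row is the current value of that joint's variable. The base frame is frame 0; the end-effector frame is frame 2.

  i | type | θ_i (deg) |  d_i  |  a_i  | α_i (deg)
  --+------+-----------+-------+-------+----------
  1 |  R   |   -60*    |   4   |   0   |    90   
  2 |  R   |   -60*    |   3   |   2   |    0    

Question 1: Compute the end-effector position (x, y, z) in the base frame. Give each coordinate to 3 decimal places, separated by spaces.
-2.098 -2.366 2.268

after link 1: o_1 = (0.0000, 0.0000, 4.0000)
after link 2: o_2 = (-2.0981, -2.3660, 2.2679)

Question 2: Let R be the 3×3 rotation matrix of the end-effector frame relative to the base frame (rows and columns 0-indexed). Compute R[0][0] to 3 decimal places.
End-effector x-axis (col 0 of R) = (0.2500,-0.4330,-0.8660)
R[0][0] = 0.2500

0.250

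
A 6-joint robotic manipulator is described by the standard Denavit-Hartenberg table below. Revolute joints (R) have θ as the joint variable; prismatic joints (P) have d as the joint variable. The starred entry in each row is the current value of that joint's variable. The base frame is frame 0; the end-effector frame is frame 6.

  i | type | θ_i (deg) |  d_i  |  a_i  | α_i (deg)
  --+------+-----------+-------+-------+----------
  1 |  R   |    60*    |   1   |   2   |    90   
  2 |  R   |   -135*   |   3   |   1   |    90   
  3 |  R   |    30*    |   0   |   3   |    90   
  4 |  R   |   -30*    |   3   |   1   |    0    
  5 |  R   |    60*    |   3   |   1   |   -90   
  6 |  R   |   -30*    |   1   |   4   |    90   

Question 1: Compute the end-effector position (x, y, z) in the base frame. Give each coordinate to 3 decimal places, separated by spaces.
after link 1: o_1 = (1.0000, 1.7321, 1.0000)
after link 2: o_2 = (3.2445, -0.3803, 0.2929)
after link 3: o_3 = (3.6250, -2.7213, -1.5442)
after link 4: o_4 = (1.1313, -2.7104, -3.4888)
after link 5: o_5 = (-1.7160, -3.3119, -4.7262)
after link 6: o_6 = (-4.1710, -6.6001, -5.1271)

-4.171 -6.600 -5.127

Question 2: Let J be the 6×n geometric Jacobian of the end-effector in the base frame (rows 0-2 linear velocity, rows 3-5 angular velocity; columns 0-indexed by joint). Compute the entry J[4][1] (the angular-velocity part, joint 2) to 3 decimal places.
-0.500

axis z_1 = (0.8660,-0.5000,0.0000); lever o_n−o_1 = (-5.1710,-8.3321,-6.1271)
cross product → J_v[:, 1] = (3.0636,5.3062,-9.8014)
J_ω[:, 1] = z_1
entry J[4][1] = -0.5000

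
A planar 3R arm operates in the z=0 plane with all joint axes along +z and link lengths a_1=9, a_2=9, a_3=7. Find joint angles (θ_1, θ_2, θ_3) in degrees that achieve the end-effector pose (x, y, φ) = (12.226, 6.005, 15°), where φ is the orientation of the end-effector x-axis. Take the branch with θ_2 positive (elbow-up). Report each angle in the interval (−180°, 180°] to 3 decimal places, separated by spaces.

-30.000 135.002 -90.002

wrist centre = target − a_3·(cos φ, sin φ) = (5.4645, 4.1933)
cos θ_2 = (47.4445−9²−9²)/(2·9·9) = -0.7071; θ_2 = 135.0021° (elbow-up)
β = atan2(4.1933,5.4645) = 37.5013°; ψ = atan2(6.3637,2.6358) = 67.5011°
θ_1 = β − ψ = -29.9998°
θ_3 = φ − θ_1 − θ_2 = -90.0023° (wrapped to (-180°,180°])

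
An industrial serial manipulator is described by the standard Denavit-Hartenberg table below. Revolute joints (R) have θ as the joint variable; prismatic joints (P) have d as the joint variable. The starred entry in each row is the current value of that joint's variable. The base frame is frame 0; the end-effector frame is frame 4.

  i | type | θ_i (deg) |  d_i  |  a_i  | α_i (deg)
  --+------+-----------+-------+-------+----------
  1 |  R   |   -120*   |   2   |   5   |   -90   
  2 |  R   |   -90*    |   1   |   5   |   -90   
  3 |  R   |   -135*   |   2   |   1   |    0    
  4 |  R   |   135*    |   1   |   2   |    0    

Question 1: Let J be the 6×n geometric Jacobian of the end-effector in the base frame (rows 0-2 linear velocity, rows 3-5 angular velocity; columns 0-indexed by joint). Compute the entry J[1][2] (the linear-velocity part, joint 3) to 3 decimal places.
axis z_2 = (-0.5000,-0.8660,-0.0000); lever o_n−o_2 = (-0.8876,-2.9516,1.2929)
cross product → J_v[:, 2] = (-1.1197,0.6464,0.7071)
J_ω[:, 2] = z_2
entry J[1][2] = 0.6464

0.646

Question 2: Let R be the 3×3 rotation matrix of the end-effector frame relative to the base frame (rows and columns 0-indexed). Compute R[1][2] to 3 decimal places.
End-effector z-axis (col 2 of R) = (-0.5000,-0.8660,-0.0000)
R[1][2] = -0.8660

-0.866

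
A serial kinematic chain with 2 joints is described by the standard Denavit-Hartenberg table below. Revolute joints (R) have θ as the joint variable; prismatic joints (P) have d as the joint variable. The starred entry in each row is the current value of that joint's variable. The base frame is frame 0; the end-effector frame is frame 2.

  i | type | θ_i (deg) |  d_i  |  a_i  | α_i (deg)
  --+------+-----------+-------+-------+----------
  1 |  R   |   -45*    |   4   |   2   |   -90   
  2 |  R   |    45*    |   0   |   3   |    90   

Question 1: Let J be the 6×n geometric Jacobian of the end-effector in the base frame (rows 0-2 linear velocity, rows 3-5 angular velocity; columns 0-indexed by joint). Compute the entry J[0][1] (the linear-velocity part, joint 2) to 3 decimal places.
axis z_1 = (0.7071,0.7071,0.0000); lever o_n−o_1 = (1.5000,-1.5000,-2.1213)
cross product → J_v[:, 1] = (-1.5000,1.5000,-2.1213)
J_ω[:, 1] = z_1
entry J[0][1] = -1.5000

-1.500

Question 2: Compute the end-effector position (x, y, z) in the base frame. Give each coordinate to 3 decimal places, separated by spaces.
after link 1: o_1 = (1.4142, -1.4142, 4.0000)
after link 2: o_2 = (2.9142, -2.9142, 1.8787)

2.914 -2.914 1.879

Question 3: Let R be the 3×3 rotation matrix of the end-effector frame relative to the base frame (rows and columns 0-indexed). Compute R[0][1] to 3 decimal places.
0.707

End-effector y-axis (col 1 of R) = (0.7071,0.7071,0.0000)
R[0][1] = 0.7071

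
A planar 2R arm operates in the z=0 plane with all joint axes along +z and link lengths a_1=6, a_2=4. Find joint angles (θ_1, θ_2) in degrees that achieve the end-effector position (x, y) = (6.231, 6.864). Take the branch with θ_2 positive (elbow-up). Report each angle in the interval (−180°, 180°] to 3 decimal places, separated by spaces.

cos θ_2 = (85.9399−6²−4²)/(2·6·4) = 0.7071; θ_2 = 45.0021° (elbow-up)
β = atan2(6.8640,6.2310) = 47.7675°; ψ = atan2(2.8285,8.8283) = 17.7651°
θ_1 = β − ψ = 30.0024°

30.002 45.002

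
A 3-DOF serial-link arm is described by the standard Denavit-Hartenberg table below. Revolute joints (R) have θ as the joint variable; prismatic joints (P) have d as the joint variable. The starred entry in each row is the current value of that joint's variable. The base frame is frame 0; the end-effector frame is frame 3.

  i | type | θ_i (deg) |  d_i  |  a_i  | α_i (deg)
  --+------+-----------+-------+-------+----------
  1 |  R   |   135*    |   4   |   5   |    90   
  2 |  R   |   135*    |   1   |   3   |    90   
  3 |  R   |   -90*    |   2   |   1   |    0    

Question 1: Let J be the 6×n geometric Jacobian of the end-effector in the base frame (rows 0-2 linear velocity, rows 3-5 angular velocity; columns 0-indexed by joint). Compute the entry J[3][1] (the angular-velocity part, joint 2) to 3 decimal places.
axis z_1 = (0.7071,0.7071,0.0000); lever o_n−o_1 = (0.5000,-0.5000,3.5355)
cross product → J_v[:, 1] = (2.5000,-2.5000,-0.7071)
J_ω[:, 1] = z_1
entry J[3][1] = 0.7071

0.707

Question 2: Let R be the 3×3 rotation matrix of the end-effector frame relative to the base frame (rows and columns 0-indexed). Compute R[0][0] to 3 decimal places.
-0.707

End-effector x-axis (col 0 of R) = (-0.7071,-0.7071,0.0000)
R[0][0] = -0.7071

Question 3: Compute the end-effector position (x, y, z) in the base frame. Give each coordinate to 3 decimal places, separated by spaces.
after link 1: o_1 = (-3.5355, 3.5355, 4.0000)
after link 2: o_2 = (-1.3284, 2.7426, 6.1213)
after link 3: o_3 = (-3.0355, 3.0355, 7.5355)

-3.036 3.036 7.536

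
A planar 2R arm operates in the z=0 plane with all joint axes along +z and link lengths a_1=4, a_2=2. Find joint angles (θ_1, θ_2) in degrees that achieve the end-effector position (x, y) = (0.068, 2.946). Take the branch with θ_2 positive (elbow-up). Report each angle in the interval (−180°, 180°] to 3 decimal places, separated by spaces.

cos θ_2 = (8.6835−4²−2²)/(2·4·2) = -0.7073; θ_2 = 135.0139° (elbow-up)
β = atan2(2.9460,0.0680) = 88.6777°; ψ = atan2(1.4139,2.5854) = 28.6724°
θ_1 = β − ψ = 60.0053°

60.005 135.014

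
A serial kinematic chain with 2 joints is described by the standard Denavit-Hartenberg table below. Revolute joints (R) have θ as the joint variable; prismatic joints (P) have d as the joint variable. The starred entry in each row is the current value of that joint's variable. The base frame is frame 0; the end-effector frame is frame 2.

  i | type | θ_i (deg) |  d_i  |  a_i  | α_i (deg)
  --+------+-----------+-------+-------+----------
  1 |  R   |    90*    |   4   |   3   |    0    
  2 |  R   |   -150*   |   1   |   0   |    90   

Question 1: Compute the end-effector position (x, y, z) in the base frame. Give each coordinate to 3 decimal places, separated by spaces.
after link 1: o_1 = (0.0000, 3.0000, 4.0000)
after link 2: o_2 = (0.0000, 3.0000, 5.0000)

0.000 3.000 5.000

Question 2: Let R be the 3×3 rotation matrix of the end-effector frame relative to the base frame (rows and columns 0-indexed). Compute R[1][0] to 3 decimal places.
-0.866

End-effector x-axis (col 0 of R) = (0.5000,-0.8660,0.0000)
R[1][0] = -0.8660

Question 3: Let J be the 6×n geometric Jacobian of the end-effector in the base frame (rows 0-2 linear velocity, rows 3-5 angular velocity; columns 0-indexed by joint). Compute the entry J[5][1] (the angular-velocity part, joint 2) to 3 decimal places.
axis z_1 = (0.0000,0.0000,1.0000); lever o_n−o_1 = (0.0000,0.0000,1.0000)
cross product → J_v[:, 1] = (0.0000,0.0000,0.0000)
J_ω[:, 1] = z_1
entry J[5][1] = 1.0000

1.000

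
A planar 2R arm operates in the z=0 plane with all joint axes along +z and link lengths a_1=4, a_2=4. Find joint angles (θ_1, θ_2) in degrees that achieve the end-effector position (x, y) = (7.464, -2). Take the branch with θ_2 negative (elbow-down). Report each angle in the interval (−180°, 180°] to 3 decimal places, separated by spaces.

0.003 -30.005

cos θ_2 = (59.7113−4²−4²)/(2·4·4) = 0.8660; θ_2 = -30.0054° (elbow-down)
β = atan2(-2.0000,7.4640) = -15.0002°; ψ = atan2(-2.0003,7.4639) = -15.0027°
θ_1 = β − ψ = 0.0025°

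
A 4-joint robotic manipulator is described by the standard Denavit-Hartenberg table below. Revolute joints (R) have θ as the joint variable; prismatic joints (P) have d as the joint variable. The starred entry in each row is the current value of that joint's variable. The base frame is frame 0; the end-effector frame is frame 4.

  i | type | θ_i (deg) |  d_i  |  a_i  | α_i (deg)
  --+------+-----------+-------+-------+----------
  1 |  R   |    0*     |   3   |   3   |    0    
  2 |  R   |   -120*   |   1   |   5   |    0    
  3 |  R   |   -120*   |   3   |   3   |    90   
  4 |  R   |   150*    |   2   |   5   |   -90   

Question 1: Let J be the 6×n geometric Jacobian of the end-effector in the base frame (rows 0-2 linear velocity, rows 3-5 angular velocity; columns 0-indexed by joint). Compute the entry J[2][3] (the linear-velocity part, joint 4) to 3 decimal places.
-4.330

axis z_3 = (0.8660,0.5000,0.0000); lever o_n−o_3 = (3.8971,-2.7500,2.5000)
cross product → J_v[:, 3] = (1.2500,-2.1651,-4.3301)
J_ω[:, 3] = z_3
entry J[2][3] = -4.3301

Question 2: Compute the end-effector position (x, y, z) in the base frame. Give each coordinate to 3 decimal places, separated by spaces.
after link 1: o_1 = (3.0000, 0.0000, 3.0000)
after link 2: o_2 = (0.5000, -4.3301, 4.0000)
after link 3: o_3 = (-1.0000, -1.7321, 7.0000)
after link 4: o_4 = (2.8971, -4.4821, 9.5000)

2.897 -4.482 9.500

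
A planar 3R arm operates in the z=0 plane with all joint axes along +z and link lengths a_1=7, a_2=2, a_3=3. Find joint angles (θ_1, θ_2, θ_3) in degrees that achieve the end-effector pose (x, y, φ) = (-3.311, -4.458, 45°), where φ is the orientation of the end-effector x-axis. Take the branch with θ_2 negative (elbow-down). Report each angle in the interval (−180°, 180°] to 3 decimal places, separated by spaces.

wrist centre = target − a_3·(cos φ, sin φ) = (-5.4323, -6.5793)
cos θ_2 = (72.7976−7²−2²)/(2·7·2) = 0.7071; θ_2 = -45.0041° (elbow-down)
β = atan2(-6.5793,-5.4323) = -129.5453°; ψ = atan2(-1.4143,8.4141) = -9.5416°
θ_1 = β − ψ = -120.0038°
θ_3 = φ − θ_1 − θ_2 = -149.9921° (wrapped to (-180°,180°])

-120.004 -45.004 -149.992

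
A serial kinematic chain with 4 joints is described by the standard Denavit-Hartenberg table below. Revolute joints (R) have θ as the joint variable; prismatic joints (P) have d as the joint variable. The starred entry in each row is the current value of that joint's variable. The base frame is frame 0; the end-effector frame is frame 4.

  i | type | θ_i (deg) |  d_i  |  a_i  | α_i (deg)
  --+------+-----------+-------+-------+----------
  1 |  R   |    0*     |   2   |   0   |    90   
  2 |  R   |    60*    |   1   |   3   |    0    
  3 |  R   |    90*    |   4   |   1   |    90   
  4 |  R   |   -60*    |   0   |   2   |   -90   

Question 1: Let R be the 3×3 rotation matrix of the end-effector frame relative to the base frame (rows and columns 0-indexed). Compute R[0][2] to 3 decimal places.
End-effector z-axis (col 2 of R) = (-0.7500,-0.5000,0.4330)
R[0][2] = -0.7500

-0.750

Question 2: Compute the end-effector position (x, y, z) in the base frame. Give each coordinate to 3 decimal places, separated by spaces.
-0.232 -3.268 5.598

after link 1: o_1 = (0.0000, 0.0000, 2.0000)
after link 2: o_2 = (1.5000, -1.0000, 4.5981)
after link 3: o_3 = (0.6340, -5.0000, 5.0981)
after link 4: o_4 = (-0.2321, -3.2679, 5.5981)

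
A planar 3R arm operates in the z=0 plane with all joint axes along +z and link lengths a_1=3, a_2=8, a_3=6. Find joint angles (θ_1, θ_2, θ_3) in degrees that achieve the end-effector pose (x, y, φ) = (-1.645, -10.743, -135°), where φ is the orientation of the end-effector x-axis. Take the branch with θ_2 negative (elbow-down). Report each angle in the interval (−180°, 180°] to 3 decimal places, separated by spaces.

29.992 -119.997 -44.995

wrist centre = target − a_3·(cos φ, sin φ) = (2.5976, -6.5004)
cos θ_2 = (49.0024−3²−8²)/(2·3·8) = -0.4999; θ_2 = -119.9967° (elbow-down)
β = atan2(-6.5004,2.5976) = -68.2176°; ψ = atan2(-6.9284,-0.9996) = -98.2097°
θ_1 = β − ψ = 29.9921°
θ_3 = φ − θ_1 − θ_2 = -44.9954° (wrapped to (-180°,180°])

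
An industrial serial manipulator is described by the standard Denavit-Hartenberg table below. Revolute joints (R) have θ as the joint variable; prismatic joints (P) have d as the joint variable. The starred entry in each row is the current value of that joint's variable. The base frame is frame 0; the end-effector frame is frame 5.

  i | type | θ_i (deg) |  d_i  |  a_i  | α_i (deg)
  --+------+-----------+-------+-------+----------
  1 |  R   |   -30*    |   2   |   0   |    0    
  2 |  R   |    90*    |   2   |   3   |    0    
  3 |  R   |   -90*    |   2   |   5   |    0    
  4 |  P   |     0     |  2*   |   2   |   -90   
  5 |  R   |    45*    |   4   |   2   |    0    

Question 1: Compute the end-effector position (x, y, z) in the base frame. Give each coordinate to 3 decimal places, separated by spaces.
10.787 1.855 6.586

after link 1: o_1 = (0.0000, 0.0000, 2.0000)
after link 2: o_2 = (1.5000, 2.5981, 4.0000)
after link 3: o_3 = (5.8301, 0.0981, 6.0000)
after link 4: o_4 = (7.5622, -0.9019, 8.0000)
after link 5: o_5 = (10.7869, 1.8551, 6.5858)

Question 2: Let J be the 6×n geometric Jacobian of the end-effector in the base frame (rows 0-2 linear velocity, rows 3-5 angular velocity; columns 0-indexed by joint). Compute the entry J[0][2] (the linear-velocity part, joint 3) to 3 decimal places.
0.743

axis z_2 = (0.0000,0.0000,1.0000); lever o_n−o_2 = (9.2869,-0.7430,2.5858)
cross product → J_v[:, 2] = (0.7430,9.2869,-0.0000)
J_ω[:, 2] = z_2
entry J[0][2] = 0.7430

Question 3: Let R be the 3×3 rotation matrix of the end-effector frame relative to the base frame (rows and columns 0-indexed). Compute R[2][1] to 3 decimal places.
-0.707

End-effector y-axis (col 1 of R) = (-0.6124,0.3536,-0.7071)
R[2][1] = -0.7071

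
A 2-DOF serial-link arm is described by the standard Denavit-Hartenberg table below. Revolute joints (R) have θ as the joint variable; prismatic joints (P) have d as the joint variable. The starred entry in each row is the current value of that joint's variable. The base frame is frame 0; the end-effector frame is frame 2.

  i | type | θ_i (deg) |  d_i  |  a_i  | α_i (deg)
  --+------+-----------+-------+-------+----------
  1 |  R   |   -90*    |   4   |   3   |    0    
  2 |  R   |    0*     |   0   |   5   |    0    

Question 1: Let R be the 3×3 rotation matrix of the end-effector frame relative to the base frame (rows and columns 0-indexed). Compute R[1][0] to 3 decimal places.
End-effector x-axis (col 0 of R) = (0.0000,-1.0000,0.0000)
R[1][0] = -1.0000

-1.000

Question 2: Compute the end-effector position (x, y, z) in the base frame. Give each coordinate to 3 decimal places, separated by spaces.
after link 1: o_1 = (0.0000, -3.0000, 4.0000)
after link 2: o_2 = (0.0000, -8.0000, 4.0000)

0.000 -8.000 4.000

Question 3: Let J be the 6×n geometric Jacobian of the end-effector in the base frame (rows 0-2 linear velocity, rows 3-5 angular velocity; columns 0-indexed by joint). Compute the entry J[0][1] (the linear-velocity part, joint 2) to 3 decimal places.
axis z_1 = (0.0000,0.0000,1.0000); lever o_n−o_1 = (0.0000,-5.0000,0.0000)
cross product → J_v[:, 1] = (5.0000,0.0000,-0.0000)
J_ω[:, 1] = z_1
entry J[0][1] = 5.0000

5.000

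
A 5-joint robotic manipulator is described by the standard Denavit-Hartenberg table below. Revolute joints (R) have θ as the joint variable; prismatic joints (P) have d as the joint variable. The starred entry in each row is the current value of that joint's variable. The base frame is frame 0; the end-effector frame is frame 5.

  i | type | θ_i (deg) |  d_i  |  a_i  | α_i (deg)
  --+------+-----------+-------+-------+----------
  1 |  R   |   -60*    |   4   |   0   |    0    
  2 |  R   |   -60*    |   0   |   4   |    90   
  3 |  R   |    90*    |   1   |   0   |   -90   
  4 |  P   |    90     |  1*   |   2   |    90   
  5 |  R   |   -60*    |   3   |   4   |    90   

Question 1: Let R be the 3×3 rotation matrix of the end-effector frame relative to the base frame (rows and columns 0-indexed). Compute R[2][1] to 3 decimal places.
End-effector y-axis (col 1 of R) = (0.0000,0.0000,1.0000)
R[2][1] = 1.0000

1.000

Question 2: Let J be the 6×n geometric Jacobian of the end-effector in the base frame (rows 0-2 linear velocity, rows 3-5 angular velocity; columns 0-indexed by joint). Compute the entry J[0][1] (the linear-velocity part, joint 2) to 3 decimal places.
7.098

axis z_1 = (0.0000,0.0000,1.0000); lever o_n−o_1 = (-0.6340,-7.0981,3.0000)
cross product → J_v[:, 1] = (7.0981,-0.6340,0.0000)
J_ω[:, 1] = z_1
entry J[0][1] = 7.0981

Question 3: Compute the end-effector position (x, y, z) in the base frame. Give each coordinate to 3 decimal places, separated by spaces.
after link 1: o_1 = (0.0000, 0.0000, 4.0000)
after link 2: o_2 = (-2.0000, -3.4641, 4.0000)
after link 3: o_3 = (-2.8660, -2.9641, 4.0000)
after link 4: o_4 = (-0.6340, -3.0981, 4.0000)
after link 5: o_5 = (-0.6340, -7.0981, 7.0000)

-0.634 -7.098 7.000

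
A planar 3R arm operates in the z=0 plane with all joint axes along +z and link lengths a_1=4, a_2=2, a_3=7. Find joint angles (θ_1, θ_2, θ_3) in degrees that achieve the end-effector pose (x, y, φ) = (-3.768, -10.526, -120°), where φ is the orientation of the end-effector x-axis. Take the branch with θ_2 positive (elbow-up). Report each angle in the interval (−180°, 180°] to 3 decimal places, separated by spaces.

wrist centre = target − a_3·(cos φ, sin φ) = (-0.2680, -4.4638)
cos θ_2 = (19.9975−4²−2²)/(2·4·2) = -0.0002; θ_2 = 90.0088° (elbow-up)
β = atan2(-4.4638,-0.2680) = -93.4358°; ψ = atan2(2.0000,3.9997) = 26.5668°
θ_1 = β − ψ = -120.0026°
θ_3 = φ − θ_1 − θ_2 = -90.0062° (wrapped to (-180°,180°])

-120.003 90.009 -90.006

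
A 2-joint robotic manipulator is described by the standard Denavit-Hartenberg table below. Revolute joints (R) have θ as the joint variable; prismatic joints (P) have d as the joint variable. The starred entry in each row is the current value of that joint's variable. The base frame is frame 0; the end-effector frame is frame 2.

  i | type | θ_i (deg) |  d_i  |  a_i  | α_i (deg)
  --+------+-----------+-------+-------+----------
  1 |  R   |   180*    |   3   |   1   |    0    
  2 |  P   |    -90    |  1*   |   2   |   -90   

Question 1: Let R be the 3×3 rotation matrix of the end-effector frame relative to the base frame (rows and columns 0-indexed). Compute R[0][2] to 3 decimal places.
End-effector z-axis (col 2 of R) = (-1.0000,0.0000,0.0000)
R[0][2] = -1.0000

-1.000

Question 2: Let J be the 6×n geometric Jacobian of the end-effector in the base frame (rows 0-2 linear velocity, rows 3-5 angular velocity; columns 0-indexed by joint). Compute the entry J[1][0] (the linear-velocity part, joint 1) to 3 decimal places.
-1.000

axis z_0 = ẑ; lever o_n−o_0 = (-1.0000,2.0000,4.0000)
cross product → J_v[:, 0] = (-2.0000,-1.0000,0.0000)
J_ω[:, 0] = z_0
entry J[1][0] = -1.0000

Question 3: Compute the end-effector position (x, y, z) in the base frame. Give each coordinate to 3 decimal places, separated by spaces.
after link 1: o_1 = (-1.0000, 0.0000, 3.0000)
after link 2: o_2 = (-1.0000, 2.0000, 4.0000)

-1.000 2.000 4.000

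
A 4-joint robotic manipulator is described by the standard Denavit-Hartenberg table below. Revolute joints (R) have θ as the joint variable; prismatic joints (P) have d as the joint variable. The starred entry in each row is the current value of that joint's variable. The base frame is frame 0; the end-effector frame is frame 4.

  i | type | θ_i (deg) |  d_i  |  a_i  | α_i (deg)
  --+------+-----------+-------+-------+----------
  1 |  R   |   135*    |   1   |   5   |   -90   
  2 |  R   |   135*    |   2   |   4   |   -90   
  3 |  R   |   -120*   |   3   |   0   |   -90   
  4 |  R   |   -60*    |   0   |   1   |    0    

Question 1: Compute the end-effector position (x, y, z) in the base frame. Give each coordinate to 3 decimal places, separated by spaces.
after link 1: o_1 = (-3.5355, 3.5355, 1.0000)
after link 2: o_2 = (-2.9497, 0.1213, -1.8284)
after link 3: o_3 = (-1.4497, -1.3787, 0.2929)
after link 4: o_4 = (-1.4479, -1.9929, 1.0820)

-1.448 -1.993 1.082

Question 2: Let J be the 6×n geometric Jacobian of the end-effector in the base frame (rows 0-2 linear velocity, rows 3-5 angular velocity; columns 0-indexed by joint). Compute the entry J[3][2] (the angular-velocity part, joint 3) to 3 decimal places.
axis z_2 = (0.5000,-0.5000,0.7071); lever o_n−o_2 = (1.5018,-2.1142,2.9105)
cross product → J_v[:, 2] = (0.0397,-0.3933,-0.3062)
J_ω[:, 2] = z_2
entry J[3][2] = 0.5000

0.500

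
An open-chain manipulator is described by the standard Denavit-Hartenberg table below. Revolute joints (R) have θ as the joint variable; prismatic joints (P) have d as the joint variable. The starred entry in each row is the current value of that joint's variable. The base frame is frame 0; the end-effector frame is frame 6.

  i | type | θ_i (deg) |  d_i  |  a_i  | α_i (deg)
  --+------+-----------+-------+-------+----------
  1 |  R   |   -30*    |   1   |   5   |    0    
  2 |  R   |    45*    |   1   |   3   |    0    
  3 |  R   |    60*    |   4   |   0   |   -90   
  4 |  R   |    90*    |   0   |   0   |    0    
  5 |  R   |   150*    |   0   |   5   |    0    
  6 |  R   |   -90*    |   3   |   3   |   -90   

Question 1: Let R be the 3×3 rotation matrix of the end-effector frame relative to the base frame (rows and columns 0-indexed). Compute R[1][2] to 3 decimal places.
End-effector z-axis (col 2 of R) = (-0.1294,-0.4830,0.8660)
R[1][2] = -0.4830

-0.483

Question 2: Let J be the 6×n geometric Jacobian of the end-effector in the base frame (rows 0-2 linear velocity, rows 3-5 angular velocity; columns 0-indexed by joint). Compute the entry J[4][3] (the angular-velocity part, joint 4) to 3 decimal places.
axis z_3 = (-0.9659,0.2588,0.0000); lever o_n−o_3 = (-4.2173,-4.1479,2.8301)
cross product → J_v[:, 3] = (0.7325,2.7337,5.0981)
J_ω[:, 3] = z_3
entry J[4][3] = 0.2588

0.259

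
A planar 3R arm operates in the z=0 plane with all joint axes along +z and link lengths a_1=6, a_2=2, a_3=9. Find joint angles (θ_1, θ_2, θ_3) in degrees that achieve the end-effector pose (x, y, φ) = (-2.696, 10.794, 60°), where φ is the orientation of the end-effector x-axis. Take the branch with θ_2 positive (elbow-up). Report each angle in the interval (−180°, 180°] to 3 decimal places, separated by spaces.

wrist centre = target − a_3·(cos φ, sin φ) = (-7.1960, 2.9998)
cos θ_2 = (60.7810−6²−2²)/(2·6·2) = 0.8659; θ_2 = 30.0170° (elbow-up)
β = atan2(2.9998,-7.1960) = 157.3704°; ψ = atan2(1.0005,7.7318) = 7.3733°
θ_1 = β − ψ = 149.9971°
θ_3 = φ − θ_1 − θ_2 = -120.0141° (wrapped to (-180°,180°])

149.997 30.017 -120.014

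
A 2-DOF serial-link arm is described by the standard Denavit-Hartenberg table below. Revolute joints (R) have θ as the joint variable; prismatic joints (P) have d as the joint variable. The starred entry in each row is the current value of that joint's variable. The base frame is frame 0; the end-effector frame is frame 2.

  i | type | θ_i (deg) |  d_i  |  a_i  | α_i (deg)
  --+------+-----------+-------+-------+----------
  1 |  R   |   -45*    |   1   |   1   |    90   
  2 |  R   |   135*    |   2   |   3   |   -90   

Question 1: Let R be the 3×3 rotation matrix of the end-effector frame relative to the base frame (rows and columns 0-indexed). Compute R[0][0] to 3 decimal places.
-0.500

End-effector x-axis (col 0 of R) = (-0.5000,0.5000,0.7071)
R[0][0] = -0.5000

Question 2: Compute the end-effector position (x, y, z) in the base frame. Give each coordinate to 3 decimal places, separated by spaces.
-2.207 -0.621 3.121

after link 1: o_1 = (0.7071, -0.7071, 1.0000)
after link 2: o_2 = (-2.2071, -0.6213, 3.1213)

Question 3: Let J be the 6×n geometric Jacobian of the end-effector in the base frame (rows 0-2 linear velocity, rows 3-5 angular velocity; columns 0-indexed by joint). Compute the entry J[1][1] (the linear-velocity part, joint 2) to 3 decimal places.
1.500

axis z_1 = (-0.7071,-0.7071,0.0000); lever o_n−o_1 = (-2.9142,0.0858,2.1213)
cross product → J_v[:, 1] = (-1.5000,1.5000,-2.1213)
J_ω[:, 1] = z_1
entry J[1][1] = 1.5000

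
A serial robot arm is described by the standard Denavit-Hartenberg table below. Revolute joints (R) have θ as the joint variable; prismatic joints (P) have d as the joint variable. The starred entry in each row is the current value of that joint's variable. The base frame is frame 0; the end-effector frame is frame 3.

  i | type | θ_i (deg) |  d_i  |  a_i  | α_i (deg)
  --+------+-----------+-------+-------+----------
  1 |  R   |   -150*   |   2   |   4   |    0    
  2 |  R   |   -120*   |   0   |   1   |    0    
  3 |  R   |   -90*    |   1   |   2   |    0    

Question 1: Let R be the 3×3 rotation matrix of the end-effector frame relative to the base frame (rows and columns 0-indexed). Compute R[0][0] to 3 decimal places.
End-effector x-axis (col 0 of R) = (1.0000,0.0000,0.0000)
R[0][0] = 1.0000

1.000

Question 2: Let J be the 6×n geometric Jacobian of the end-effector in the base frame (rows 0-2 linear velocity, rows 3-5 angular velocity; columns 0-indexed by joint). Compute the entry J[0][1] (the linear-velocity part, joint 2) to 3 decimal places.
axis z_1 = (0.0000,0.0000,1.0000); lever o_n−o_1 = (2.0000,1.0000,1.0000)
cross product → J_v[:, 1] = (-1.0000,2.0000,0.0000)
J_ω[:, 1] = z_1
entry J[0][1] = -1.0000

-1.000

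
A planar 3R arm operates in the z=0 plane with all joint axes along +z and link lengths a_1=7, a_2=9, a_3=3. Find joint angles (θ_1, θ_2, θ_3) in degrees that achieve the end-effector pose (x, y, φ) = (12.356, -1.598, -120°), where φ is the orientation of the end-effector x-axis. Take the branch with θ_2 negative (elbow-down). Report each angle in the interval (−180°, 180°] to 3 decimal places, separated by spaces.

wrist centre = target − a_3·(cos φ, sin φ) = (13.8560, 1.0001)
cos θ_2 = (192.9889−7²−9²)/(2·7·9) = 0.4999; θ_2 = -60.0058° (elbow-down)
β = atan2(1.0001,13.8560) = 4.1282°; ψ = atan2(-7.7947,11.4992) = -34.1312°
θ_1 = β − ψ = 38.2595°
θ_3 = φ − θ_1 − θ_2 = -98.2536° (wrapped to (-180°,180°])

38.259 -60.006 -98.254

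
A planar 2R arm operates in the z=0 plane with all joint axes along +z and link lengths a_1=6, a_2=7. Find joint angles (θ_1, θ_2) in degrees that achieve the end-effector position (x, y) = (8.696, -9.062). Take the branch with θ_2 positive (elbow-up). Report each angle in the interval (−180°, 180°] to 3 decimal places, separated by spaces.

cos θ_2 = (157.7403−6²−7²)/(2·6·7) = 0.8660; θ_2 = 30.0080° (elbow-up)
β = atan2(-9.0620,8.6960) = -46.1807°; ψ = atan2(3.5008,12.0617) = 16.1851°
θ_1 = β − ψ = -62.3658°

-62.366 30.008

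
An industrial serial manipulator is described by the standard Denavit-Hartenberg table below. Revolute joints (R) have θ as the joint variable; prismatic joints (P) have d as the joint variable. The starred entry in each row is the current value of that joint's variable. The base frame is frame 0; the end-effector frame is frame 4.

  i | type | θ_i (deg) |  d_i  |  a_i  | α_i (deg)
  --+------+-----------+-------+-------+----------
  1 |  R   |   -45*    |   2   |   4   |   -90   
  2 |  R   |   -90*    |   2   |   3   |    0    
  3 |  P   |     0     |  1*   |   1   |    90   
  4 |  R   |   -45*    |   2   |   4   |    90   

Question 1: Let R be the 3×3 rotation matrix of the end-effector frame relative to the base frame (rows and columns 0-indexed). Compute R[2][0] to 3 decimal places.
End-effector x-axis (col 0 of R) = (-0.5000,-0.5000,0.7071)
R[2][0] = 0.7071

0.707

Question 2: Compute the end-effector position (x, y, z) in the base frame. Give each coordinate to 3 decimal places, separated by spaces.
after link 1: o_1 = (2.8284, -2.8284, 2.0000)
after link 2: o_2 = (4.2426, -1.4142, 5.0000)
after link 3: o_3 = (4.9497, -0.7071, 6.0000)
after link 4: o_4 = (1.5355, -1.2929, 8.8284)

1.536 -1.293 8.828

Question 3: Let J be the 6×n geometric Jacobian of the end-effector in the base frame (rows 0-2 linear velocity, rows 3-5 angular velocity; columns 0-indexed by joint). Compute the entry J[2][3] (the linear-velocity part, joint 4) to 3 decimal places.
axis z_3 = (-0.7071,0.7071,0.0000); lever o_n−o_3 = (-3.4142,-0.5858,2.8284)
cross product → J_v[:, 3] = (2.0000,2.0000,2.8284)
J_ω[:, 3] = z_3
entry J[2][3] = 2.8284

2.828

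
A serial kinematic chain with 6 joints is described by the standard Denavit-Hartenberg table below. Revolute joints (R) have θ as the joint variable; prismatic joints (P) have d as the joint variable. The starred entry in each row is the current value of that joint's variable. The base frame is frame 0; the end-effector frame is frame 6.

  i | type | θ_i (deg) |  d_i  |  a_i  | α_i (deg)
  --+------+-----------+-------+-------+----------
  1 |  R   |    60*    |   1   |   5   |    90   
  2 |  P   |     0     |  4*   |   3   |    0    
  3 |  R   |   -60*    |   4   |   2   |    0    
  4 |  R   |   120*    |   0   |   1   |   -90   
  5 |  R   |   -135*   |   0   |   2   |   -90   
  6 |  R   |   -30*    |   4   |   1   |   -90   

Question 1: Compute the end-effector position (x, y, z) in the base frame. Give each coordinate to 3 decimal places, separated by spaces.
15.867 1.772 1.078

after link 1: o_1 = (2.5000, 4.3301, 1.0000)
after link 2: o_2 = (7.4641, 4.9282, 1.0000)
after link 3: o_3 = (11.4282, 3.7942, -0.7321)
after link 4: o_4 = (11.6782, 4.2272, 0.1340)
after link 5: o_5 = (12.5494, 2.9078, -1.0908)
after link 6: o_6 = (15.8667, 1.7719, 1.0784)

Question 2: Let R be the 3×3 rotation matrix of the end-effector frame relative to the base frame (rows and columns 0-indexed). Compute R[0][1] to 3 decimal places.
-0.789

End-effector y-axis (col 1 of R) = (-0.7891,0.0474,-0.6124)
R[0][1] = -0.7891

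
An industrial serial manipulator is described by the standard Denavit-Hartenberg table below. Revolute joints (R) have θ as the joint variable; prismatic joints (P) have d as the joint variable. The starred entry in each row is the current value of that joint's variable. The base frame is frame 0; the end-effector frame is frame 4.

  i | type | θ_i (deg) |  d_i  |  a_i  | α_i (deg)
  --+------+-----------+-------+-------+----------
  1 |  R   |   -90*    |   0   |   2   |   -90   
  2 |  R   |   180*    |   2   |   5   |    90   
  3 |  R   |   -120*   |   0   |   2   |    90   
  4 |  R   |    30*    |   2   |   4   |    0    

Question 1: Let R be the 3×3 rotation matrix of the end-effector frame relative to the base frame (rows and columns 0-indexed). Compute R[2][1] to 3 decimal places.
End-effector y-axis (col 1 of R) = (0.4330,0.2500,-0.8660)
R[2][1] = -0.8660

-0.866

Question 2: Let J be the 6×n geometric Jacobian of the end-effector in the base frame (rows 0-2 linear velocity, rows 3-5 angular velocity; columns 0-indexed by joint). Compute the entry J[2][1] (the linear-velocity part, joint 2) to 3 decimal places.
axis z_1 = (1.0000,0.0000,0.0000); lever o_n−o_1 = (-1.7321,0.5359,-2.0000)
cross product → J_v[:, 1] = (-0.0000,2.0000,0.5359)
J_ω[:, 1] = z_1
entry J[2][1] = 0.5359

0.536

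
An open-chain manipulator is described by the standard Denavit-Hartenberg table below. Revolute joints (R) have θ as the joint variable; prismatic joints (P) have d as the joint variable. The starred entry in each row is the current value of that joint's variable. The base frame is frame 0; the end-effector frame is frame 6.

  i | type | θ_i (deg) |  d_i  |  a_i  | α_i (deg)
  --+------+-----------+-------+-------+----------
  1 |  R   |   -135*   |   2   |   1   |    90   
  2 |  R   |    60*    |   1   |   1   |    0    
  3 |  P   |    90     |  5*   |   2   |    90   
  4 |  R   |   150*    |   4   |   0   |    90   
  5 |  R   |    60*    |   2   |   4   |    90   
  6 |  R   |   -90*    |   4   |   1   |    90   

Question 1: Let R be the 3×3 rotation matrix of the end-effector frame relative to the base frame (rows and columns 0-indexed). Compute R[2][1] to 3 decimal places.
End-effector y-axis (col 1 of R) = (-0.5887,0.0237,-0.8080)
R[2][1] = -0.8080

-0.808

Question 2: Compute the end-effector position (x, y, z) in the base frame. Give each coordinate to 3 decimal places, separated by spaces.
-11.146 2.428 6.482

after link 1: o_1 = (-0.7071, -0.7071, 2.0000)
after link 2: o_2 = (-1.7678, -0.3536, 2.8660)
after link 3: o_3 = (-4.0786, 4.4067, 3.8660)
after link 4: o_4 = (-5.4928, 2.9925, 7.3301)
after link 5: o_5 = (-9.0977, 3.2513, 9.9641)
after link 6: o_6 = (-11.1462, 2.4275, 6.4821)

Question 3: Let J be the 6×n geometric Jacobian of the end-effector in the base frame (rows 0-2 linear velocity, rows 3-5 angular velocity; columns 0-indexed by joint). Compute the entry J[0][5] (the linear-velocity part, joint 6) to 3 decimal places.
-0.748

axis z_5 = (-0.5887,0.0237,-0.8080); lever o_n−o_5 = (-2.0486,-0.8238,-3.4821)
cross product → J_v[:, 5] = (-0.7481,-0.3946,0.5335)
J_ω[:, 5] = z_5
entry J[0][5] = -0.7481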